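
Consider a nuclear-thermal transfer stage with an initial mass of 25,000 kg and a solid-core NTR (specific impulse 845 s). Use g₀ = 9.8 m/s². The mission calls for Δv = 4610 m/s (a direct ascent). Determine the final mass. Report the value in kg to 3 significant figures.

v_e = Isp · g₀ = 845 × 9.8 = 8281.0 m/s.
Rocket equation: m₀/m_f = exp(Δv / v_e) = exp(4610 / 8281.0) = exp(0.5567) = 1.7449.
m_f = m₀ / 1.7449 = 25,000 / 1.7449 = 14,327.5 kg.

final mass ≈ 14300 kg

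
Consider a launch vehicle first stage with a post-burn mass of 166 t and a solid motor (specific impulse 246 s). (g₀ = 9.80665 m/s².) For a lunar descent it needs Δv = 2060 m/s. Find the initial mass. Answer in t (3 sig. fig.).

v_e = Isp · g₀ = 246 × 9.80665 = 2412.4 m/s.
m₀/m_f = exp(Δv / v_e) = exp(2060 / 2412.4) = exp(0.8539) = 2.3488.
m₀ = m_f × 2.3488 = 166 × 2.3488 = 389.901 t.

initial mass ≈ 390 t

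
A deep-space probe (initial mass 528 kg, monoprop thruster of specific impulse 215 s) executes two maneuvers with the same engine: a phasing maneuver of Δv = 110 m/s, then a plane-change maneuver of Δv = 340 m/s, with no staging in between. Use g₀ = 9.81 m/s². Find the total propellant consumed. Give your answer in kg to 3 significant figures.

v_e = Isp · g₀ = 215 × 9.81 = 2109.2 m/s.
After the first burn: m = 528 × exp(−110/2109.2) = 528 × 0.94918 = 501.167 kg.
After the second burn: m = 501.167 × exp(−340/2109.2) = 501.167 × 0.85112 = 426.553 kg.
Total propellant = m₀ − m_final = 528 − 426.553 = 101.447 kg.

total propellant consumed ≈ 101 kg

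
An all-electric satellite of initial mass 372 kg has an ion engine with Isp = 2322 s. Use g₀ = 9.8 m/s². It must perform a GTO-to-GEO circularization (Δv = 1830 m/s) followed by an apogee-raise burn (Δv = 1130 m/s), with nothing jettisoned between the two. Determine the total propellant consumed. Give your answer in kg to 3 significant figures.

v_e = Isp · g₀ = 2322 × 9.8 = 22755.6 m/s.
After the first burn: m = 372 × exp(−1830/22755.6) = 372 × 0.92273 = 343.256 kg.
After the second burn: m = 343.256 × exp(−1130/22755.6) = 343.256 × 0.95155 = 326.625 kg.
Total propellant = m₀ − m_final = 372 − 326.625 = 45.375 kg.

total propellant consumed ≈ 45.4 kg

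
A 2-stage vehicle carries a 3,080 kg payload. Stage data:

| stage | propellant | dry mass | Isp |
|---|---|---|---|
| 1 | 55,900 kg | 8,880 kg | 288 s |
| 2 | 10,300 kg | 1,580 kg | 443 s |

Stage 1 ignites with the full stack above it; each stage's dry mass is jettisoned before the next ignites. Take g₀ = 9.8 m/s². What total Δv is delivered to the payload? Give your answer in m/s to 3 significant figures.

Ignition mass of stage 1 = 55,900+8,880 + 10,300+1,580 + 3,080 = 79,740 kg.
Stage 1: m₀ = 79,740 kg, m_f = 79,740 − 55,900 = 23,840 kg; Δv = 288×9.8×ln(3.345) = 2822.4×1.2074 ≈ 3408 m/s.
Stage 2: m₀ = 14,960 kg, m_f = 14,960 − 10,300 = 4,660 kg; Δv = 443×9.8×ln(3.21) = 4341.4×1.1664 ≈ 5064 m/s.
Total Δv = 3408 + 5064 = 8472 m/s.

Δv ≈ 8470 m/s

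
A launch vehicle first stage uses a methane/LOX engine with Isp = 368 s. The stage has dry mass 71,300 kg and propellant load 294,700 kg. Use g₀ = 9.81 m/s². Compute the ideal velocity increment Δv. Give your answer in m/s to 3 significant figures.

Δv ≈ 5910 m/s

v_e = Isp · g₀ = 368 × 9.81 = 3610.1 m/s.
m₀ = m_dry + m_prop = 71,300 + 294,700 = 366,000 kg.
Rocket equation: Δv = v_e · ln(m₀/m_f) = 3610.1 × ln(5.133) = 3610.1 × 1.6357 ≈ 5905.1 m/s.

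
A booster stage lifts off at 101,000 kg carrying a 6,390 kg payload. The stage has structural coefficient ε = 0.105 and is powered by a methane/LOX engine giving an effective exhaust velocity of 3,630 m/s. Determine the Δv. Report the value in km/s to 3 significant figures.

Stage wet mass = m₀ − payload = 101,000 − 6,390 = 94,610 kg.
Stage dry mass = ε × stage wet mass = 0.105 × 94,610 = 9,934.05 kg.
Burnout mass m_f = stage dry + payload = 9,934.05 + 6,390 = 16,324.05 kg.
By the Tsiolkovsky rocket equation, Δv = v_e · ln(101,000/16,324.05) = 3630.0 × ln(6.187) = 3630.0 × 1.8225 ≈ 6616 m/s.

Δv ≈ 6.62 km/s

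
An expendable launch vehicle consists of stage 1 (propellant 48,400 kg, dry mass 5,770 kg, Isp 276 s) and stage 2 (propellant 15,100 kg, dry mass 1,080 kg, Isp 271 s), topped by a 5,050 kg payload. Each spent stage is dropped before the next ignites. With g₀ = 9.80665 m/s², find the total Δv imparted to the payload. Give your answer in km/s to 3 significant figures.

Ignition mass of stage 1 = 48,400+5,770 + 15,100+1,080 + 5,050 = 75,400 kg.
Stage 1: m₀ = 75,400 kg, m_f = 75,400 − 48,400 = 27,000 kg; Δv = 276×9.80665×ln(2.793) = 2706.6×1.0270 ≈ 2780 m/s.
Stage 2: m₀ = 21,230 kg, m_f = 21,230 − 15,100 = 6,130 kg; Δv = 271×9.80665×ln(3.463) = 2657.6×1.2422 ≈ 3301 m/s.
Total Δv = 2780 + 3301 = 6081 m/s.

Δv ≈ 6.08 km/s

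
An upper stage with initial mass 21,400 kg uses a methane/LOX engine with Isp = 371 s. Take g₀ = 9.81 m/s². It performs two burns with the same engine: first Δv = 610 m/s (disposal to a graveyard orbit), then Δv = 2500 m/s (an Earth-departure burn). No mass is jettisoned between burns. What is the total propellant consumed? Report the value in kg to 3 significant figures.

total propellant consumed ≈ 12300 kg

v_e = Isp · g₀ = 371 × 9.81 = 3639.5 m/s.
After the first burn: m = 21400 × exp(−610/3639.5) = 21400 × 0.84569 = 18,097.8 kg.
After the second burn: m = 18,097.8 × exp(−2500/3639.5) = 18,097.8 × 0.50313 = 9,105.55 kg.
Total propellant = m₀ − m_final = 21400 − 9,105.55 = 12,294.45 kg.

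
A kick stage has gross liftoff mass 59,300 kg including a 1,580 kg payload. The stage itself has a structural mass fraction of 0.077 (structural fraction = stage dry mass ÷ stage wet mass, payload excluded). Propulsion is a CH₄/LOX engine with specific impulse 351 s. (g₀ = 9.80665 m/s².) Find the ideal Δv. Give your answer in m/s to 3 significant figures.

Δv ≈ 7870 m/s

Stage wet mass = m₀ − payload = 59,300 − 1,580 = 57,720 kg.
Stage dry mass = ε × stage wet mass = 0.077 × 57,720 = 4,444.44 kg.
Burnout mass m_f = stage dry + payload = 4,444.44 + 1,580 = 6,024.44 kg.
v_e = Isp · g₀ = 351 × 9.80665 = 3442.1 m/s.
Δv = v_e · ln(59,300/6,024.44) = 3442.1 × ln(9.843) = 3442.1 × 2.2868 ≈ 7871 m/s.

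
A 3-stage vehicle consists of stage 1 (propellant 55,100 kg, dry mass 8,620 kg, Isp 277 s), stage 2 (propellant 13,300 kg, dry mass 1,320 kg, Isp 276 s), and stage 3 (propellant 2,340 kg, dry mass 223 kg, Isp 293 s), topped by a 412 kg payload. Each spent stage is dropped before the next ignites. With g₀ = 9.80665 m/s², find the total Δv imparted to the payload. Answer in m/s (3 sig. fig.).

Ignition mass of stage 1 = 55,100+8,620 + 13,300+1,320 + 2,340+223 + 412 = 81,315 kg.
Stage 1: m₀ = 81,315 kg, m_f = 81,315 − 55,100 = 26,215 kg; Δv = 277×9.80665×ln(3.102) = 2716.4×1.1320 ≈ 3075 m/s.
Stage 2: m₀ = 17,595 kg, m_f = 17,595 − 13,300 = 4,295 kg; Δv = 276×9.80665×ln(4.097) = 2706.6×1.4102 ≈ 3817 m/s.
Stage 3: m₀ = 2,975 kg, m_f = 2,975 − 2,340 = 635 kg; Δv = 293×9.80665×ln(4.685) = 2873.3×1.5444 ≈ 4438 m/s.
Total Δv = 3075 + 3817 + 4438 = 11330 m/s.

Δv ≈ 11300 m/s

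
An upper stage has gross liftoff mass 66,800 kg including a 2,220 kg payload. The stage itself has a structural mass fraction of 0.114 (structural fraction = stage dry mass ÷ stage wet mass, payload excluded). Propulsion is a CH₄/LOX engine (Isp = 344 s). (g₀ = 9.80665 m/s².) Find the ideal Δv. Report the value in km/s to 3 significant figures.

Δv ≈ 6.55 km/s

Stage wet mass = m₀ − payload = 66,800 − 2,220 = 64,580 kg.
Stage dry mass = ε × stage wet mass = 0.114 × 64,580 = 7,362.12 kg.
Burnout mass m_f = stage dry + payload = 7,362.12 + 2,220 = 9,582.12 kg.
v_e = Isp · g₀ = 344 × 9.80665 = 3373.5 m/s.
Δv = v_e · ln(66,800/9,582.12) = 3373.5 × ln(6.971) = 3373.5 × 1.9418 ≈ 6551 m/s.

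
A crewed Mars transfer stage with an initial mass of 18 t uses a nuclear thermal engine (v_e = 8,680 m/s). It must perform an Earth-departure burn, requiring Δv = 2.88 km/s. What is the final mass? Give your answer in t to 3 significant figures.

From the ideal rocket equation, m₀/m_f = exp(Δv / v_e) = exp(2880 / 8680.0) = exp(0.3318) = 1.3935.
m_f = m₀ / 1.3935 = 18 / 1.3935 = 12.9171 t.

final mass ≈ 12.9 t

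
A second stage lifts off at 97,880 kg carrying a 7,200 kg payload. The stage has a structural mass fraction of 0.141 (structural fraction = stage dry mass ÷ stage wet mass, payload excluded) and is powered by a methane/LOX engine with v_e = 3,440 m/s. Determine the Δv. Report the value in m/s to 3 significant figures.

Δv ≈ 5470 m/s

Stage wet mass = m₀ − payload = 97,880 − 7,200 = 90,680 kg.
Stage dry mass = ε × stage wet mass = 0.141 × 90,680 = 12,785.9 kg.
Burnout mass m_f = stage dry + payload = 12,785.9 + 7,200 = 19,985.9 kg.
Using Δv = v_e ln(m₀/m_f): Δv = v_e · ln(97,880/19,985.9) = 3440.0 × ln(4.897) = 3440.0 × 1.5887 ≈ 5465 m/s.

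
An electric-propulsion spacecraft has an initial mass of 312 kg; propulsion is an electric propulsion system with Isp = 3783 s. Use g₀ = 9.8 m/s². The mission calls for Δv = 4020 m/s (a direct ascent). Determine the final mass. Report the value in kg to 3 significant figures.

v_e = Isp · g₀ = 3783 × 9.8 = 37073.4 m/s.
m₀/m_f = exp(Δv / v_e) = exp(4020 / 37073.4) = exp(0.1084) = 1.1145.
m_f = m₀ / 1.1145 = 312 / 1.1145 = 279.946 kg.

final mass ≈ 280 kg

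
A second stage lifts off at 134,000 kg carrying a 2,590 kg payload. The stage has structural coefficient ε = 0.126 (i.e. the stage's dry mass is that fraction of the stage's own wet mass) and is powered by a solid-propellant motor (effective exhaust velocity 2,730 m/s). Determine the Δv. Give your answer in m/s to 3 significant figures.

Stage wet mass = m₀ − payload = 134,000 − 2,590 = 131,410 kg.
Stage dry mass = ε × stage wet mass = 0.126 × 131,410 = 16,557.7 kg.
Burnout mass m_f = stage dry + payload = 16,557.7 + 2,590 = 19,147.7 kg.
Δv = v_e · ln(134,000/19,147.7) = 2730.0 × ln(6.998) = 2730.0 × 1.9457 ≈ 5312 m/s.

Δv ≈ 5310 m/s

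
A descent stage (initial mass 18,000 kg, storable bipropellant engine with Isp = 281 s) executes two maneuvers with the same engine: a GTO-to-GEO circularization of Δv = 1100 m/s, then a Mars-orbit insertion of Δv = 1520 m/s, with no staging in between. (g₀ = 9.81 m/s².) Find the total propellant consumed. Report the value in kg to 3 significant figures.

total propellant consumed ≈ 11000 kg

v_e = Isp · g₀ = 281 × 9.81 = 2756.6 m/s.
After the first burn: m = 18000 × exp(−1100/2756.6) = 18000 × 0.67096 = 12,077.3 kg.
After the second burn: m = 12,077.3 × exp(−1520/2756.6) = 12,077.3 × 0.57614 = 6,958.22 kg.
Total propellant = m₀ − m_final = 18000 − 6,958.22 = 11,041.78 kg.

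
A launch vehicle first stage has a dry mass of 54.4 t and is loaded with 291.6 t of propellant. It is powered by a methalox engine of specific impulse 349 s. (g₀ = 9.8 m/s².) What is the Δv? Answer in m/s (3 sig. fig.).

Δv ≈ 6330 m/s

v_e = Isp · g₀ = 349 × 9.8 = 3420.2 m/s.
m₀ = m_dry + m_prop = 54.4 + 291.6 = 346 t.
By the Tsiolkovsky rocket equation, Δv = v_e · ln(m₀/m_f) = 3420.2 × ln(6.36) = 3420.2 × 1.8501 ≈ 6327.6 m/s.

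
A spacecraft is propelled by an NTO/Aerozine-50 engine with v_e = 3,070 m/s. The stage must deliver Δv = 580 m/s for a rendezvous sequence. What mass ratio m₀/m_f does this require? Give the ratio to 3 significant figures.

By the Tsiolkovsky rocket equation, m₀/m_f = exp(Δv / v_e) = exp(580 / 3070.0) = exp(0.1889) = 1.2080.

mass ratio ≈ 1.21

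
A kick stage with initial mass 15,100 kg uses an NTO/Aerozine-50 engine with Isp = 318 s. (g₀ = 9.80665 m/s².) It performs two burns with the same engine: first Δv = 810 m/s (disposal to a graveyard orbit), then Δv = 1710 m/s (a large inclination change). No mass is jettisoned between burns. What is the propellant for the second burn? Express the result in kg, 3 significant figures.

v_e = Isp · g₀ = 318 × 9.80665 = 3118.5 m/s.
After the first burn: m = 15100 × exp(−810/3118.5) = 15100 × 0.77125 = 11,645.9 kg.
After the second burn: m = 11,645.9 × exp(−1710/3118.5) = 11,645.9 × 0.57791 = 6,730.28 kg.
Second-burn propellant = 11,645.9 − 6,730.28 = 4,915.62 kg.

propellant for the second burn ≈ 4920 kg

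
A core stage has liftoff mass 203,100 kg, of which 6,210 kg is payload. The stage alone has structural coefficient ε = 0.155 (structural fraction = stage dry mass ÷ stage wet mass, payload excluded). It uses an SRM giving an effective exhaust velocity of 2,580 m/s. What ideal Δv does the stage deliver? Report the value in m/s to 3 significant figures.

Stage wet mass = m₀ − payload = 203,100 − 6,210 = 196,890 kg.
Stage dry mass = ε × stage wet mass = 0.155 × 196,890 = 30,518 kg.
Burnout mass m_f = stage dry + payload = 30,518 + 6,210 = 36,728 kg.
Δv = v_e · ln(203,100/36,728) = 2580.0 × ln(5.53) = 2580.0 × 1.7102 ≈ 4412 m/s.

Δv ≈ 4410 m/s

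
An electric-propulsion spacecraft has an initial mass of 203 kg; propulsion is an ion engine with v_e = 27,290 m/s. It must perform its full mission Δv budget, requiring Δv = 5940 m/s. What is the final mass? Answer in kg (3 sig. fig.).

final mass ≈ 163 kg

Using Δv = v_e ln(m₀/m_f): m₀/m_f = exp(Δv / v_e) = exp(5940 / 27290.0) = exp(0.2177) = 1.2432.
m_f = m₀ / 1.2432 = 203 / 1.2432 = 163.288 kg.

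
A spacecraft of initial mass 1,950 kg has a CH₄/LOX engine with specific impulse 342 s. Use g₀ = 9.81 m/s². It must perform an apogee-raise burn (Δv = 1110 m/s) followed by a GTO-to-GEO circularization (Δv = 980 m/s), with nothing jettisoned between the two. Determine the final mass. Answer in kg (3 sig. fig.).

v_e = Isp · g₀ = 342 × 9.81 = 3355.0 m/s.
After the first burn: m = 1950 × exp(−1110/3355.0) = 1950 × 0.71831 = 1,400.7 kg.
After the second burn: m = 1,400.7 × exp(−980/3355.0) = 1,400.7 × 0.74669 = 1,045.89 kg.

final mass ≈ 1050 kg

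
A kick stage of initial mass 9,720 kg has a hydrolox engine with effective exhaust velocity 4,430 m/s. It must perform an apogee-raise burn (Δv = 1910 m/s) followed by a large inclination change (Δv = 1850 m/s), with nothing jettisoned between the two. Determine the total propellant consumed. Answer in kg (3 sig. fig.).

total propellant consumed ≈ 5560 kg

After the first burn: m = 9720 × exp(−1910/4430.0) = 9720 × 0.64976 = 6,315.67 kg.
After the second burn: m = 6,315.67 × exp(−1850/4430.0) = 6,315.67 × 0.65862 = 4,159.63 kg.
Total propellant = m₀ − m_final = 9720 − 4,159.63 = 5,560.37 kg.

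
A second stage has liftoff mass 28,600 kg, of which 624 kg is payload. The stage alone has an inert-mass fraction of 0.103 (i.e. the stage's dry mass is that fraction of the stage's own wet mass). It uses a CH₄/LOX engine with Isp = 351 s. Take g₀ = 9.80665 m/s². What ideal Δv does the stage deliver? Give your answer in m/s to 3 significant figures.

Stage wet mass = m₀ − payload = 28,600 − 624 = 27,976 kg.
Stage dry mass = ε × stage wet mass = 0.103 × 27,976 = 2,881.53 kg.
Burnout mass m_f = stage dry + payload = 2,881.53 + 624 = 3,505.53 kg.
v_e = Isp · g₀ = 351 × 9.80665 = 3442.1 m/s.
Rocket equation: Δv = v_e · ln(28,600/3,505.53) = 3442.1 × ln(8.159) = 3442.1 × 2.0991 ≈ 7225 m/s.

Δv ≈ 7230 m/s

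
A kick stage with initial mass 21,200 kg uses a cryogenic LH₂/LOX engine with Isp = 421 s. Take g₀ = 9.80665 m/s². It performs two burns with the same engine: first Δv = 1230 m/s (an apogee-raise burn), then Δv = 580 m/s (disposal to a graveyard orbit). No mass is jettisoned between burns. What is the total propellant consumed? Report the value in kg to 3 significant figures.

total propellant consumed ≈ 7520 kg

v_e = Isp · g₀ = 421 × 9.80665 = 4128.6 m/s.
After the first burn: m = 21200 × exp(−1230/4128.6) = 21200 × 0.74236 = 15,738 kg.
After the second burn: m = 15,738 × exp(−580/4128.6) = 15,738 × 0.86894 = 13,675.4 kg.
Total propellant = m₀ − m_final = 21200 − 13,675.4 = 7,524.6 kg.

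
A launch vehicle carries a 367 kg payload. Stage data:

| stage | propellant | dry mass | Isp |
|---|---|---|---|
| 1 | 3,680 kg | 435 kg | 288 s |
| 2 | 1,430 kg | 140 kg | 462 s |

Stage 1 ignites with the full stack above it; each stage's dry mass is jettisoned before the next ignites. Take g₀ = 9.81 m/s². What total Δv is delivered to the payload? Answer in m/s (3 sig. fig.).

Δv ≈ 8720 m/s

Ignition mass of stage 1 = 3,680+435 + 1,430+140 + 367 = 6,052 kg.
Stage 1: m₀ = 6,052 kg, m_f = 6,052 − 3,680 = 2,372 kg; Δv = 288×9.81×ln(2.551) = 2825.3×0.9367 ≈ 2646 m/s.
Stage 2: m₀ = 1,937 kg, m_f = 1,937 − 1,430 = 507 kg; Δv = 462×9.81×ln(3.821) = 4532.2×1.3404 ≈ 6075 m/s.
Total Δv = 2646 + 6075 = 8721 m/s.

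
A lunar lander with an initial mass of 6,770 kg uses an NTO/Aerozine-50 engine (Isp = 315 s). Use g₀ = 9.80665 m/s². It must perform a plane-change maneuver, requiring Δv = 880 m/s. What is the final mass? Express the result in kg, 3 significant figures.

final mass ≈ 5090 kg

v_e = Isp · g₀ = 315 × 9.80665 = 3089.1 m/s.
Rocket equation: m₀/m_f = exp(Δv / v_e) = exp(880 / 3089.1) = exp(0.2849) = 1.3296.
m_f = m₀ / 1.3296 = 6,770 / 1.3296 = 5,091.76 kg.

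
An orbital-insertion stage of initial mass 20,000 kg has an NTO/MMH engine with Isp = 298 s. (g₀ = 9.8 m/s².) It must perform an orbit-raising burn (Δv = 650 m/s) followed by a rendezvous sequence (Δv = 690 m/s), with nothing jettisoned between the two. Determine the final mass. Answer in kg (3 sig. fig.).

final mass ≈ 12600 kg

v_e = Isp · g₀ = 298 × 9.8 = 2920.4 m/s.
After the first burn: m = 20000 × exp(−650/2920.4) = 20000 × 0.80046 = 16,009.2 kg.
After the second burn: m = 16,009.2 × exp(−690/2920.4) = 16,009.2 × 0.78957 = 12,640.4 kg.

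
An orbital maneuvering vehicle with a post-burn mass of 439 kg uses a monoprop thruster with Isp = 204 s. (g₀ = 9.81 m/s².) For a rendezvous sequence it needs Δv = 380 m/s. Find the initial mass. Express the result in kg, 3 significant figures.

initial mass ≈ 531 kg

v_e = Isp · g₀ = 204 × 9.81 = 2001.2 m/s.
Using Δv = v_e ln(m₀/m_f): m₀/m_f = exp(Δv / v_e) = exp(380 / 2001.2) = exp(0.1899) = 1.2091.
m₀ = m_f × 1.2091 = 439 × 1.2091 = 530.795 kg.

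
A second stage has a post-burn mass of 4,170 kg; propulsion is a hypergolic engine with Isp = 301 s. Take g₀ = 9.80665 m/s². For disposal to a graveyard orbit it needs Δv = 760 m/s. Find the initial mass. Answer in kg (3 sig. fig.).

v_e = Isp · g₀ = 301 × 9.80665 = 2951.8 m/s.
m₀/m_f = exp(Δv / v_e) = exp(760 / 2951.8) = exp(0.2575) = 1.2937.
m₀ = m_f × 1.2937 = 4,170 × 1.2937 = 5,394.73 kg.

initial mass ≈ 5390 kg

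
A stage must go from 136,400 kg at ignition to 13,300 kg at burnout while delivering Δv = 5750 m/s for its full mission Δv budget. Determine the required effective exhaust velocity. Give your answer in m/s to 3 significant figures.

v_e ≈ 2470 m/s

ln(m₀/m_f) = ln(136400/13300) = ln(10.26) = 2.3278.
From the ideal rocket equation, v_e = Δv / ln(m₀/m_f) = 5750 / 2.3278 = 2470.1 m/s.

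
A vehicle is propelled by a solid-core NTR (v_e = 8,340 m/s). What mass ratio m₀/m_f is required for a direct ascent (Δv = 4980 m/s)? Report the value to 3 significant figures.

mass ratio ≈ 1.82

By the Tsiolkovsky rocket equation, m₀/m_f = exp(Δv / v_e) = exp(4980 / 8340.0) = exp(0.5971) = 1.8169.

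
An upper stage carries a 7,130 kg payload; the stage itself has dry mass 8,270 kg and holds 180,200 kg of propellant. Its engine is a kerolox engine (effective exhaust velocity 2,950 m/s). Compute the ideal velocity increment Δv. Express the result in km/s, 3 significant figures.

Δv ≈ 7.50 km/s

m₀ = payload + dry + propellant = 7,130 + 8,270 + 180,200 = 195,600 kg.
m_f = payload + dry = 7,130 + 8,270 = 15,400 kg.
Δv = v_e · ln(m₀/m_f) = 2950.0 × ln(12.7) = 2950.0 × 2.5417 ≈ 7498.0 m/s.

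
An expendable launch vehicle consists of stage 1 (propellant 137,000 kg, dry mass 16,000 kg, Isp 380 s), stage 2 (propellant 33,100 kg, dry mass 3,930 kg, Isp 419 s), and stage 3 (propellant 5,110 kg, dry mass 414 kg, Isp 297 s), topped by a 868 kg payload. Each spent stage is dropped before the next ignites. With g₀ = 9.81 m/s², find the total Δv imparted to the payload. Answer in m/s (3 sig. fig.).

Ignition mass of stage 1 = 137,000+16,000 + 33,100+3,930 + 5,110+414 + 868 = 196,422 kg.
Stage 1: m₀ = 196,422 kg, m_f = 196,422 − 137,000 = 59,422 kg; Δv = 380×9.81×ln(3.306) = 3727.8×1.1956 ≈ 4457 m/s.
Stage 2: m₀ = 43,422 kg, m_f = 43,422 − 33,100 = 10,322 kg; Δv = 419×9.81×ln(4.207) = 4110.4×1.4367 ≈ 5905 m/s.
Stage 3: m₀ = 6,392 kg, m_f = 6,392 − 5,110 = 1,282 kg; Δv = 297×9.81×ln(4.986) = 2913.6×1.6066 ≈ 4681 m/s.
Total Δv = 4457 + 5905 + 4681 = 15043 m/s.

Δv ≈ 15000 m/s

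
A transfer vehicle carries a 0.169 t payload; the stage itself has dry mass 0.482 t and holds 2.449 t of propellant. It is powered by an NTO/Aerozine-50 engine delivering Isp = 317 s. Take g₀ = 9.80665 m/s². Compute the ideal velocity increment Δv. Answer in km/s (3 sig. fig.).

Δv ≈ 4.85 km/s

v_e = Isp · g₀ = 317 × 9.80665 = 3108.7 m/s.
m₀ = payload + dry + propellant = 0.169 + 0.482 + 2.449 = 3.1 t.
m_f = payload + dry = 0.169 + 0.482 = 0.651 t.
Using Δv = v_e ln(m₀/m_f): Δv = v_e · ln(m₀/m_f) = 3108.7 × ln(4.762) = 3108.7 × 1.5606 ≈ 4851.6 m/s.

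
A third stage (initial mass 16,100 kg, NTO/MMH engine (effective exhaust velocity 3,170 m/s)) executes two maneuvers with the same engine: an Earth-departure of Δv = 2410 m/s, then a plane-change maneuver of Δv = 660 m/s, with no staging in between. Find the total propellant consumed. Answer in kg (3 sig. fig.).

total propellant consumed ≈ 9990 kg

After the first burn: m = 16100 × exp(−2410/3170.0) = 16100 × 0.46755 = 7,527.56 kg.
After the second burn: m = 7,527.56 × exp(−660/3170.0) = 7,527.56 × 0.81204 = 6,112.68 kg.
Total propellant = m₀ − m_final = 16100 − 6,112.68 = 9,987.32 kg.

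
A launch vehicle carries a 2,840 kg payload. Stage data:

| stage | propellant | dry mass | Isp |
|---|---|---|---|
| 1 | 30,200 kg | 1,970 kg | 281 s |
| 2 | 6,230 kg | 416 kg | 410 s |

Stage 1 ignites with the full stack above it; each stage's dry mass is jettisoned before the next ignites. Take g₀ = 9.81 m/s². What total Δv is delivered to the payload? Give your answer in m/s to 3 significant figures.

Ignition mass of stage 1 = 30,200+1,970 + 6,230+416 + 2,840 = 41,656 kg.
Stage 1: m₀ = 41,656 kg, m_f = 41,656 − 30,200 = 11,456 kg; Δv = 281×9.81×ln(3.636) = 2756.6×1.2909 ≈ 3559 m/s.
Stage 2: m₀ = 9,486 kg, m_f = 9,486 − 6,230 = 3,256 kg; Δv = 410×9.81×ln(2.913) = 4022.1×1.0693 ≈ 4301 m/s.
Total Δv = 3559 + 4301 = 7860 m/s.

Δv ≈ 7860 m/s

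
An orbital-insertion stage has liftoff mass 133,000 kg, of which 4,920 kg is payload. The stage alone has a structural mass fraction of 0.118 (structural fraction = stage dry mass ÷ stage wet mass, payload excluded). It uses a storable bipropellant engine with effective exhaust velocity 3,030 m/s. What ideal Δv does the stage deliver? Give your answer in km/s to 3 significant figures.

Δv ≈ 5.74 km/s

Stage wet mass = m₀ − payload = 133,000 − 4,920 = 128,080 kg.
Stage dry mass = ε × stage wet mass = 0.118 × 128,080 = 15,113.4 kg.
Burnout mass m_f = stage dry + payload = 15,113.4 + 4,920 = 20,033.4 kg.
Using Δv = v_e ln(m₀/m_f): Δv = v_e · ln(133,000/20,033.4) = 3030.0 × ln(6.639) = 3030.0 × 1.8929 ≈ 5736 m/s.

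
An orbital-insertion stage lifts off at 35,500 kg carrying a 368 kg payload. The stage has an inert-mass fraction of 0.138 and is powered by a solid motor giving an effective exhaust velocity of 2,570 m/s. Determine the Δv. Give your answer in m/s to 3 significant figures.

Δv ≈ 4930 m/s

Stage wet mass = m₀ − payload = 35,500 − 368 = 35,132 kg.
Stage dry mass = ε × stage wet mass = 0.138 × 35,132 = 4,848.22 kg.
Burnout mass m_f = stage dry + payload = 4,848.22 + 368 = 5,216.22 kg.
Using Δv = v_e ln(m₀/m_f): Δv = v_e · ln(35,500/5,216.22) = 2570.0 × ln(6.806) = 2570.0 × 1.9178 ≈ 4929 m/s.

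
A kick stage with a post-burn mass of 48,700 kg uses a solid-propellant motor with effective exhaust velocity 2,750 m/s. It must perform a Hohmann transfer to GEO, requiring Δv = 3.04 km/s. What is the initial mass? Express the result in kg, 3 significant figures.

initial mass ≈ 147000 kg

From the ideal rocket equation, m₀/m_f = exp(Δv / v_e) = exp(3040 / 2750.0) = exp(1.1055) = 3.0206.
m₀ = m_f × 3.0206 = 48,700 × 3.0206 = 147,103 kg.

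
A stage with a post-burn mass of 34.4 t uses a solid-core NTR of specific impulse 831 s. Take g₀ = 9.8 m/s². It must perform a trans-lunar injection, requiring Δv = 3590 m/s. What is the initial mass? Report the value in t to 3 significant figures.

initial mass ≈ 53.5 t

v_e = Isp · g₀ = 831 × 9.8 = 8143.8 m/s.
Rocket equation: m₀/m_f = exp(Δv / v_e) = exp(3590 / 8143.8) = exp(0.4408) = 1.5540.
m₀ = m_f × 1.5540 = 34.4 × 1.5540 = 53.4576 t.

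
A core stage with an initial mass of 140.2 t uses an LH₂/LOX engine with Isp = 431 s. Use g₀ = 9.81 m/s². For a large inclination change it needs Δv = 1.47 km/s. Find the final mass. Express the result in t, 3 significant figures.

final mass ≈ 99.0 t

v_e = Isp · g₀ = 431 × 9.81 = 4228.1 m/s.
Using Δv = v_e ln(m₀/m_f): m₀/m_f = exp(Δv / v_e) = exp(1470 / 4228.1) = exp(0.3477) = 1.4158.
m_f = m₀ / 1.4158 = 140.2 / 1.4158 = 99.0253 t.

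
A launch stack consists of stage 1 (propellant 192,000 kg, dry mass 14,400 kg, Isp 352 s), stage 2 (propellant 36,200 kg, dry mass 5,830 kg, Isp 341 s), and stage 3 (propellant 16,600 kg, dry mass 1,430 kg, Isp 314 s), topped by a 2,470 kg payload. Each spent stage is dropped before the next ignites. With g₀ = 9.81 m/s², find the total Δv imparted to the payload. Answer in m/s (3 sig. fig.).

Δv ≈ 12300 m/s

Ignition mass of stage 1 = 192,000+14,400 + 36,200+5,830 + 16,600+1,430 + 2,470 = 268,930 kg.
Stage 1: m₀ = 268,930 kg, m_f = 268,930 − 192,000 = 76,930 kg; Δv = 352×9.81×ln(3.496) = 3453.1×1.2516 ≈ 4322 m/s.
Stage 2: m₀ = 62,530 kg, m_f = 62,530 − 36,200 = 26,330 kg; Δv = 341×9.81×ln(2.375) = 3345.2×0.8649 ≈ 2893 m/s.
Stage 3: m₀ = 20,500 kg, m_f = 20,500 − 16,600 = 3,900 kg; Δv = 314×9.81×ln(5.256) = 3080.3×1.6594 ≈ 5112 m/s.
Total Δv = 4322 + 2893 + 5112 = 12327 m/s.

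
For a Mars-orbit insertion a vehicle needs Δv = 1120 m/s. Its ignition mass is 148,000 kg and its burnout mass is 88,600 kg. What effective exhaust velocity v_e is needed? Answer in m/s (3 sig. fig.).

v_e ≈ 2180 m/s

ln(m₀/m_f) = ln(148000/88600) = ln(1.67) = 0.5131.
v_e = Δv / ln(m₀/m_f) = 1120 / 0.5131 = 2182.9 m/s.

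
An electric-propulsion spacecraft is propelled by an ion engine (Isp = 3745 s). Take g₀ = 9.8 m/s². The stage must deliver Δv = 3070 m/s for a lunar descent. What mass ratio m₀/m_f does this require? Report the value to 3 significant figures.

mass ratio ≈ 1.09

v_e = Isp · g₀ = 3745 × 9.8 = 36701.0 m/s.
Rocket equation: m₀/m_f = exp(Δv / v_e) = exp(3070 / 36701.0) = exp(0.0836) = 1.0872.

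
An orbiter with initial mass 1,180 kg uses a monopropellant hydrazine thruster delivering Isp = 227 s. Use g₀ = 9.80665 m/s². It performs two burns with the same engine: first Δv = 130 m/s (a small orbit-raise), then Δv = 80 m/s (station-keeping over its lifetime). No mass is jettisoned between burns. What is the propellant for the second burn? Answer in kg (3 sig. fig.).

v_e = Isp · g₀ = 227 × 9.80665 = 2226.1 m/s.
After the first burn: m = 1180 × exp(−130/2226.1) = 1180 × 0.94327 = 1,113.06 kg.
After the second burn: m = 1,113.06 × exp(−80/2226.1) = 1,113.06 × 0.96470 = 1,073.77 kg.
Second-burn propellant = 1,113.06 − 1,073.77 = 39.29 kg.

propellant for the second burn ≈ 39.3 kg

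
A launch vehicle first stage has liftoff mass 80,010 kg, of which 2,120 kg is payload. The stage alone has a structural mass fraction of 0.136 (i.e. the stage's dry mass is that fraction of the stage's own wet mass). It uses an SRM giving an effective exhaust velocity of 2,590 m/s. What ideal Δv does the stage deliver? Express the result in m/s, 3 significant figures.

Stage wet mass = m₀ − payload = 80,010 − 2,120 = 77,890 kg.
Stage dry mass = ε × stage wet mass = 0.136 × 77,890 = 10,593 kg.
Burnout mass m_f = stage dry + payload = 10,593 + 2,120 = 12,713 kg.
Δv = v_e · ln(80,010/12,713) = 2590.0 × ln(6.294) = 2590.0 × 1.8395 ≈ 4764 m/s.

Δv ≈ 4760 m/s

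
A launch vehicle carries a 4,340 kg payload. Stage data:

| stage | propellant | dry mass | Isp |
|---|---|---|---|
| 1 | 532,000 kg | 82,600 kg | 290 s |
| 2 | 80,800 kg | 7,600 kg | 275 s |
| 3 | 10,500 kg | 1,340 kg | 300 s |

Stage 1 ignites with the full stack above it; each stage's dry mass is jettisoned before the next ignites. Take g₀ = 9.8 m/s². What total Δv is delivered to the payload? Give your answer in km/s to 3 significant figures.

Ignition mass of stage 1 = 532,000+82,600 + 80,800+7,600 + 10,500+1,340 + 4,340 = 719,180 kg.
Stage 1: m₀ = 719,180 kg, m_f = 719,180 − 532,000 = 187,180 kg; Δv = 290×9.8×ln(3.842) = 2842.0×1.3460 ≈ 3825 m/s.
Stage 2: m₀ = 104,580 kg, m_f = 104,580 − 80,800 = 23,780 kg; Δv = 275×9.8×ln(4.398) = 2695.0×1.4811 ≈ 3992 m/s.
Stage 3: m₀ = 16,180 kg, m_f = 16,180 − 10,500 = 5,680 kg; Δv = 300×9.8×ln(2.849) = 2940.0×1.0468 ≈ 3078 m/s.
Total Δv = 3825 + 3992 + 3078 = 10895 m/s.

Δv ≈ 10.9 km/s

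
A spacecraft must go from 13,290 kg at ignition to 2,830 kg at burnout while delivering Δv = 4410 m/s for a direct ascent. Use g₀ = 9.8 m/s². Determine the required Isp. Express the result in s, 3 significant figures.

Isp ≈ 291 s

ln(m₀/m_f) = ln(13290/2830) = ln(4.696) = 1.5467.
v_e = Δv / ln(m₀/m_f) = 4410 / 1.5467 = 2851.2 m/s.
Isp = v_e / g₀ = 2851.2 / 9.8 = 290.9 s.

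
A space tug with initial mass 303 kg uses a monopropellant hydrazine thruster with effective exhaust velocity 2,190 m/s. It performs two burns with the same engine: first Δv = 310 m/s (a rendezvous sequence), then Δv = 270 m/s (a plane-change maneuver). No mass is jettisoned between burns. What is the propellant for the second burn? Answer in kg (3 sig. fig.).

propellant for the second burn ≈ 30.5 kg

After the first burn: m = 303 × exp(−310/2190.0) = 303 × 0.86801 = 263.007 kg.
After the second burn: m = 263.007 × exp(−270/2190.0) = 263.007 × 0.88401 = 232.501 kg.
Second-burn propellant = 263.007 − 232.501 = 30.506 kg.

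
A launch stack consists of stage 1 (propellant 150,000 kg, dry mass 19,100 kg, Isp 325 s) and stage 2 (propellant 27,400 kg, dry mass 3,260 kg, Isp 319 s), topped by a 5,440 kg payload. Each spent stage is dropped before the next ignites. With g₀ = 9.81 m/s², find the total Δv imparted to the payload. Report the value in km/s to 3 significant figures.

Ignition mass of stage 1 = 150,000+19,100 + 27,400+3,260 + 5,440 = 205,200 kg.
Stage 1: m₀ = 205,200 kg, m_f = 205,200 − 150,000 = 55,200 kg; Δv = 325×9.81×ln(3.717) = 3188.2×1.3130 ≈ 4186 m/s.
Stage 2: m₀ = 36,100 kg, m_f = 36,100 − 27,400 = 8,700 kg; Δv = 319×9.81×ln(4.149) = 3129.4×1.4230 ≈ 4453 m/s.
Total Δv = 4186 + 4453 = 8639 m/s.

Δv ≈ 8.64 km/s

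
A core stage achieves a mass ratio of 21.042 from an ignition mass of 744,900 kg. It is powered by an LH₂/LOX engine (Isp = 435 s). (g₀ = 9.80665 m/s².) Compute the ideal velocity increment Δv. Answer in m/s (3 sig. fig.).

Δv ≈ 13000 m/s

v_e = Isp · g₀ = 435 × 9.80665 = 4265.9 m/s.
Using Δv = v_e ln(m₀/m_f): Δv = v_e · ln(21.042) = 4265.9 × 3.0465 ≈ 12996.1 m/s.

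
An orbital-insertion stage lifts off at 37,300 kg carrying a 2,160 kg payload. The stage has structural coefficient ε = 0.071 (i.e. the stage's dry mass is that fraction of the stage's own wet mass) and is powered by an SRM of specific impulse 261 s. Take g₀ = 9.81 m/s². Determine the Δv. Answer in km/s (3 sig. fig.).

Δv ≈ 5.33 km/s

Stage wet mass = m₀ − payload = 37,300 − 2,160 = 35,140 kg.
Stage dry mass = ε × stage wet mass = 0.071 × 35,140 = 2,494.94 kg.
Burnout mass m_f = stage dry + payload = 2,494.94 + 2,160 = 4,654.94 kg.
v_e = Isp · g₀ = 261 × 9.81 = 2560.4 m/s.
Δv = v_e · ln(37,300/4,654.94) = 2560.4 × ln(8.013) = 2560.4 × 2.0811 ≈ 5328 m/s.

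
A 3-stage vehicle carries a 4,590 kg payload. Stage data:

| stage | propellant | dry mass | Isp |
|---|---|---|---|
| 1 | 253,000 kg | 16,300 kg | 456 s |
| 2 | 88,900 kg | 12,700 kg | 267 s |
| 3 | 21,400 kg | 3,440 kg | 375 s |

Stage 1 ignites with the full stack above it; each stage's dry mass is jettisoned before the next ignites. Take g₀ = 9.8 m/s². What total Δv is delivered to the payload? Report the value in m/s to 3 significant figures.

Δv ≈ 12200 m/s

Ignition mass of stage 1 = 253,000+16,300 + 88,900+12,700 + 21,400+3,440 + 4,590 = 400,330 kg.
Stage 1: m₀ = 400,330 kg, m_f = 400,330 − 253,000 = 147,330 kg; Δv = 456×9.8×ln(2.717) = 4468.8×0.9996 ≈ 4467 m/s.
Stage 2: m₀ = 131,030 kg, m_f = 131,030 − 88,900 = 42,130 kg; Δv = 267×9.8×ln(3.11) = 2616.6×1.1347 ≈ 2969 m/s.
Stage 3: m₀ = 29,430 kg, m_f = 29,430 − 21,400 = 8,030 kg; Δv = 375×9.8×ln(3.665) = 3675.0×1.2988 ≈ 4773 m/s.
Total Δv = 4467 + 2969 + 4773 = 12209 m/s.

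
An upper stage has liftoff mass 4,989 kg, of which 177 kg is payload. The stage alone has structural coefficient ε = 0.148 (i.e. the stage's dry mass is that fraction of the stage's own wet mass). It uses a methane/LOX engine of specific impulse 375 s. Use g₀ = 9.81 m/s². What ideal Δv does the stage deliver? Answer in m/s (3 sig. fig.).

Stage wet mass = m₀ − payload = 4,989 − 177 = 4,812 kg.
Stage dry mass = ε × stage wet mass = 0.148 × 4,812 = 712.176 kg.
Burnout mass m_f = stage dry + payload = 712.176 + 177 = 889.176 kg.
v_e = Isp · g₀ = 375 × 9.81 = 3678.8 m/s.
Δv = v_e · ln(4,989/889.176) = 3678.8 × ln(5.611) = 3678.8 × 1.7247 ≈ 6345 m/s.

Δv ≈ 6340 m/s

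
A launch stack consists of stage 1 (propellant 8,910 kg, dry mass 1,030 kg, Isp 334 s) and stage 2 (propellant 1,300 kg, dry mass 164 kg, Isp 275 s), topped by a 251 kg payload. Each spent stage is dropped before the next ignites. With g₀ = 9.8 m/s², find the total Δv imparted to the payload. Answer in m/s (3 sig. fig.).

Ignition mass of stage 1 = 8,910+1,030 + 1,300+164 + 251 = 11,655 kg.
Stage 1: m₀ = 11,655 kg, m_f = 11,655 − 8,910 = 2,745 kg; Δv = 334×9.8×ln(4.246) = 3273.2×1.4460 ≈ 4733 m/s.
Stage 2: m₀ = 1,715 kg, m_f = 1,715 − 1,300 = 415 kg; Δv = 275×9.8×ln(4.133) = 2695.0×1.4189 ≈ 3824 m/s.
Total Δv = 4733 + 3824 = 8557 m/s.

Δv ≈ 8560 m/s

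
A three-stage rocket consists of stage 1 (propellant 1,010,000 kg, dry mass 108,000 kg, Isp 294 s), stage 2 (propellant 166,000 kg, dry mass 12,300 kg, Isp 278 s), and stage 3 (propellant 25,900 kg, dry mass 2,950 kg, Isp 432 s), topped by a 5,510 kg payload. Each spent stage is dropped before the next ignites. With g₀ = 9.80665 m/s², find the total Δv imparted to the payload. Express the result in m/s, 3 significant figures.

Ignition mass of stage 1 = 1,010,000+108,000 + 166,000+12,300 + 25,900+2,950 + 5,510 = 1,330,660 kg.
Stage 1: m₀ = 1,330,660 kg, m_f = 1,330,660 − 1,010,000 = 320,660 kg; Δv = 294×9.80665×ln(4.15) = 2883.2×1.4230 ≈ 4103 m/s.
Stage 2: m₀ = 212,660 kg, m_f = 212,660 − 166,000 = 46,660 kg; Δv = 278×9.80665×ln(4.558) = 2726.2×1.5168 ≈ 4135 m/s.
Stage 3: m₀ = 34,360 kg, m_f = 34,360 − 25,900 = 8,460 kg; Δv = 432×9.80665×ln(4.061) = 4236.5×1.4015 ≈ 5938 m/s.
Total Δv = 4103 + 4135 + 5938 = 14176 m/s.

Δv ≈ 14200 m/s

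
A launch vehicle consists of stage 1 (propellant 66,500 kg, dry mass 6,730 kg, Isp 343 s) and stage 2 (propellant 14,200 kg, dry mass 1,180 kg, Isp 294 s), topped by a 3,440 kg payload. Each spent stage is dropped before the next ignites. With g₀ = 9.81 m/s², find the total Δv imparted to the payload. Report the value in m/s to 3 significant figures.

Ignition mass of stage 1 = 66,500+6,730 + 14,200+1,180 + 3,440 = 92,050 kg.
Stage 1: m₀ = 92,050 kg, m_f = 92,050 − 66,500 = 25,550 kg; Δv = 343×9.81×ln(3.603) = 3364.8×1.2817 ≈ 4313 m/s.
Stage 2: m₀ = 18,820 kg, m_f = 18,820 − 14,200 = 4,620 kg; Δv = 294×9.81×ln(4.074) = 2884.1×1.4045 ≈ 4051 m/s.
Total Δv = 4313 + 4051 = 8364 m/s.

Δv ≈ 8360 m/s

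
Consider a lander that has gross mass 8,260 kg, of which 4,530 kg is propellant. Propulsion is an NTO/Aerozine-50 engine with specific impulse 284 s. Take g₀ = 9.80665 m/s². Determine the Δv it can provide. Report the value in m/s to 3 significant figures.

Δv ≈ 2210 m/s

v_e = Isp · g₀ = 284 × 9.80665 = 2785.1 m/s.
m_f = m₀ − m_prop = 8,260 − 4,530 = 3,730 kg.
Δv = v_e · ln(m₀/m_f) = 2785.1 × ln(2.214) = 2785.1 × 0.7950 ≈ 2214.2 m/s.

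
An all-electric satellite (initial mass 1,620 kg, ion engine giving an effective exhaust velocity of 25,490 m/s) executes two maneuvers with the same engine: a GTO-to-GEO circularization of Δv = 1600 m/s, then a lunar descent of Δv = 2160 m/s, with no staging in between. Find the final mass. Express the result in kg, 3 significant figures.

After the first burn: m = 1620 × exp(−1600/25490.0) = 1620 × 0.93916 = 1,521.44 kg.
After the second burn: m = 1,521.44 × exp(−2160/25490.0) = 1,521.44 × 0.91875 = 1,397.82 kg.

final mass ≈ 1400 kg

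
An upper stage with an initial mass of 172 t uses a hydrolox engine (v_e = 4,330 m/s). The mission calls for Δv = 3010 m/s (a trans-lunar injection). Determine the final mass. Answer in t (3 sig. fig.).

m₀/m_f = exp(Δv / v_e) = exp(3010 / 4330.0) = exp(0.6952) = 2.0040.
m_f = m₀ / 2.0040 = 172 / 2.0040 = 85.8283 t.

final mass ≈ 85.8 t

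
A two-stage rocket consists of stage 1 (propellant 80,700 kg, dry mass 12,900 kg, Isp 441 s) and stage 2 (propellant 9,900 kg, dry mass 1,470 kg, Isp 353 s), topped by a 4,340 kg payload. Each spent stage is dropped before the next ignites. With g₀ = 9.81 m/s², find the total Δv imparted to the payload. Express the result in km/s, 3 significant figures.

Ignition mass of stage 1 = 80,700+12,900 + 9,900+1,470 + 4,340 = 109,310 kg.
Stage 1: m₀ = 109,310 kg, m_f = 109,310 − 80,700 = 28,610 kg; Δv = 441×9.81×ln(3.821) = 4326.2×1.3404 ≈ 5799 m/s.
Stage 2: m₀ = 15,710 kg, m_f = 15,710 − 9,900 = 5,810 kg; Δv = 353×9.81×ln(2.704) = 3462.9×0.9947 ≈ 3445 m/s.
Total Δv = 5799 + 3445 = 9244 m/s.

Δv ≈ 9.24 km/s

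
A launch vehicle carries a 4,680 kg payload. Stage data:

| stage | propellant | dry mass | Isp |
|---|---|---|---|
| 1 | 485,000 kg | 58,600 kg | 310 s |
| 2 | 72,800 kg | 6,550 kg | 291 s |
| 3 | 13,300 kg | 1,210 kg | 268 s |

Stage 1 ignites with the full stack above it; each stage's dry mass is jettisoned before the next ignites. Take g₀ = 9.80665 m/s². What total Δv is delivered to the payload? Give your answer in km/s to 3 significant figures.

Ignition mass of stage 1 = 485,000+58,600 + 72,800+6,550 + 13,300+1,210 + 4,680 = 642,140 kg.
Stage 1: m₀ = 642,140 kg, m_f = 642,140 − 485,000 = 157,140 kg; Δv = 310×9.80665×ln(4.086) = 3040.1×1.4077 ≈ 4279 m/s.
Stage 2: m₀ = 98,540 kg, m_f = 98,540 − 72,800 = 25,740 kg; Δv = 291×9.80665×ln(3.828) = 2853.7×1.3424 ≈ 3831 m/s.
Stage 3: m₀ = 19,190 kg, m_f = 19,190 − 13,300 = 5,890 kg; Δv = 268×9.80665×ln(3.258) = 2628.2×1.1811 ≈ 3104 m/s.
Total Δv = 4279 + 3831 + 3104 = 11214 m/s.

Δv ≈ 11.2 km/s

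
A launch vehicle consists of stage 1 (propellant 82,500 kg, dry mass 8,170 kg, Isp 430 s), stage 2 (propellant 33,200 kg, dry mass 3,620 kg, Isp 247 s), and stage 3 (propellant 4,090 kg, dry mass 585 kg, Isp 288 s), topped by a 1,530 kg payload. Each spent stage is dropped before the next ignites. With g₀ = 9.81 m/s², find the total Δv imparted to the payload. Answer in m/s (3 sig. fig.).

Δv ≈ 10700 m/s

Ignition mass of stage 1 = 82,500+8,170 + 33,200+3,620 + 4,090+585 + 1,530 = 133,695 kg.
Stage 1: m₀ = 133,695 kg, m_f = 133,695 − 82,500 = 51,195 kg; Δv = 430×9.81×ln(2.611) = 4218.3×0.9599 ≈ 4049 m/s.
Stage 2: m₀ = 43,025 kg, m_f = 43,025 − 33,200 = 9,825 kg; Δv = 247×9.81×ln(4.379) = 2423.1×1.4769 ≈ 3579 m/s.
Stage 3: m₀ = 6,205 kg, m_f = 6,205 − 4,090 = 2,115 kg; Δv = 288×9.81×ln(2.934) = 2825.3×1.0763 ≈ 3041 m/s.
Total Δv = 4049 + 3579 + 3041 = 10669 m/s.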